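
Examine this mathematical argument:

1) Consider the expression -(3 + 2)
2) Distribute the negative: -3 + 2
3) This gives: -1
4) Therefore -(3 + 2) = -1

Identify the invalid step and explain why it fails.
Step 2: Distribute the negative: -3 + 2

Step 2 incorrectly distributes the negative sign. The correct distribution is -(3 + 2) = -3 - 2 = -5. The negative must be applied to both terms, not just the first. The error treats -(3 + 2) as -3 + 2, which equals -1 instead of -5.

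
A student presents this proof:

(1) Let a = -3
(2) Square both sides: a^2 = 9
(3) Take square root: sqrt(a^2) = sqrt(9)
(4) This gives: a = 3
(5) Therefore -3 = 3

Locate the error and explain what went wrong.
Step 4: This gives: a = 3

Step 4 incorrectly states that sqrt(a^2) = a. The correct identity is sqrt(a^2) = |a|. Since a = -3 < 0, we have sqrt(a^2) = |-3| = 3, not a = -3.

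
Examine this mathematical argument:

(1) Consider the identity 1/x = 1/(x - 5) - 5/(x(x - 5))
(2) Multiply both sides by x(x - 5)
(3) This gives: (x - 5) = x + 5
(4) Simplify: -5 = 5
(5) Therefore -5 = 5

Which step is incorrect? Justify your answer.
Step 3: This gives: (x - 5) = x + 5

Step 3 makes a sign error when clearing denominators. Multiplying -5/(x(x - 5)) by x(x - 5) gives -5, not +5. The correct result is (x - 5) = x - 5, which is trivially true, not (x - 5) = x + 5. (Step 1 is a valid identity: 1/(x - 5) - 5/(x(x - 5)) = (x - 5)/(x(x - 5)) = 1/x.)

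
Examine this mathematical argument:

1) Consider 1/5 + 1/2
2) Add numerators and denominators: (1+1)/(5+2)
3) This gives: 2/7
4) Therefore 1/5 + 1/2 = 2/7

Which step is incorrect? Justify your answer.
Step 2: Add numerators and denominators: (1+1)/(5+2)

Step 2 incorrectly adds fractions by separately adding numerators and denominators. This is wrong. The correct method requires a common denominator: 1/5 + 1/2 = (1×2 + 1×5)/(5×2) = 7/10 = 7/10. The method used gives 2/7, which is different.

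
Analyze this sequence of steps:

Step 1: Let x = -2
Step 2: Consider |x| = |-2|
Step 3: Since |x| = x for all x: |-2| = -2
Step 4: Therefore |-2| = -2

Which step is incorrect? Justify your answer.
Step 3: Since |x| = x for all x: |-2| = -2

Step 3 incorrectly states that |x| = x for all x. The correct definition is |x| = x when x >= 0, and |x| = -x when x < 0. Since -2 < 0, we have |-2| = -(-2) = 2, not -2.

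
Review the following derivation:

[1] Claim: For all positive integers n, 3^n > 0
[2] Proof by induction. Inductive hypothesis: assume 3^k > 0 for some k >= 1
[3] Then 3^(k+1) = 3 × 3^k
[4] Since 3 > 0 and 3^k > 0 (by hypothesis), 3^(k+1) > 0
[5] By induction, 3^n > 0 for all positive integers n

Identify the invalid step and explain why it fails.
Step 5: By induction, 3^n > 0 for all positive integers n

Step 5 concludes the proof by induction, but no base case was ever established. A valid induction proof requires: (1) a base case proving 3^1 > 0, and (2) an inductive step showing IF 3^k > 0 THEN 3^(k+1) > 0. Steps 2-4 correctly establish the inductive step, but without the base case the conclusion in step 5 does not follow.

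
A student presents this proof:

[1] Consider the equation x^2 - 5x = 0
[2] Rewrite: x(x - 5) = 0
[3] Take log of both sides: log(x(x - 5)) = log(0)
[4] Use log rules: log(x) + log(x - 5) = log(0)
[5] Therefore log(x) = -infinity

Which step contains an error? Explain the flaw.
Step 3: Take log of both sides: log(x(x - 5)) = log(0)

Step 3 takes the logarithm of both sides, resulting in log(0) on the right side. The logarithm is only defined for positive numbers; log(0) is undefined (approaches negative infinity). This operation is invalid.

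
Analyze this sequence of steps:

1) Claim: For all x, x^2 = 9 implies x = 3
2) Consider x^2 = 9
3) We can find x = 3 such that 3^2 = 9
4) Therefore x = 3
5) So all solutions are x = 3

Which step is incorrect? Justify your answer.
Step 4: Therefore x = 3

Step 4 incorrectly concludes that x = 3 is the only solution. The proof shows that x = 3 is A solution (existence), but does not show it is the ONLY solution (uniqueness). In fact, x = -3 is also a solution since (-3)^2 = 9. Finding one solution doesn't prove there are no others.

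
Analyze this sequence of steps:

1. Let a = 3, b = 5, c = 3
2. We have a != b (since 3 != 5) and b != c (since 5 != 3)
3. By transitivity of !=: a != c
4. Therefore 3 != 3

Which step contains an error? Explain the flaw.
Step 3: By transitivity of !=: a != c

Step 3 incorrectly applies transitivity to the '!=' relation. Transitivity states: if a R b and b R c, then a R c. However, '!=' is not transitive. Counterexample: 3 != 5 and 5 != 3, but 3 = 3 (both equal 3). Transitivity holds for relations like <, <=, =, but not for !=.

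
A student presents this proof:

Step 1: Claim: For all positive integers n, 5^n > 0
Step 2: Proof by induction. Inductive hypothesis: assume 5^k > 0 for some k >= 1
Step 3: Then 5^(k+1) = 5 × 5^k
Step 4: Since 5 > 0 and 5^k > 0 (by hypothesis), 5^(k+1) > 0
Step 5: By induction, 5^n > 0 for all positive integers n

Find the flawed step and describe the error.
Step 5: By induction, 5^n > 0 for all positive integers n

Step 5 concludes the proof by induction, but no base case was ever established. A valid induction proof requires: (1) a base case proving 5^1 > 0, and (2) an inductive step showing IF 5^k > 0 THEN 5^(k+1) > 0. Steps 2-4 correctly establish the inductive step, but without the base case the conclusion in step 5 does not follow.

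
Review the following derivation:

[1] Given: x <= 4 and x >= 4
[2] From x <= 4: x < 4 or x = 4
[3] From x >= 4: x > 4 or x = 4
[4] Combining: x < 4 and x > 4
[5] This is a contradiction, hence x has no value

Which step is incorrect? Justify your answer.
Step 4: Combining: x < 4 and x > 4

Step 4 incorrectly combines the conditions. From x <= 4 and x >= 4, the intersection is x = 4. The error treats the 'or' cases as 'and' requirements. The correct conclusion is that x = 4 is the unique solution, not that no solution exists.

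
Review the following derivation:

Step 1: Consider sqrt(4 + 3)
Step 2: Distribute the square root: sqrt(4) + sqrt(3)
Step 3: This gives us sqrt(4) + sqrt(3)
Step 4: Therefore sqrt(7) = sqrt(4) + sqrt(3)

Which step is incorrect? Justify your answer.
Step 2: Distribute the square root: sqrt(4) + sqrt(3)

Step 2 incorrectly 'distributes' the square root over addition. The square root function does not distribute: sqrt(a + b) ≠ sqrt(a) + sqrt(b). In fact, sqrt(4 + 3) = sqrt(7) ≈ 2.6458, while sqrt(4) + sqrt(3) ≈ 3.7321.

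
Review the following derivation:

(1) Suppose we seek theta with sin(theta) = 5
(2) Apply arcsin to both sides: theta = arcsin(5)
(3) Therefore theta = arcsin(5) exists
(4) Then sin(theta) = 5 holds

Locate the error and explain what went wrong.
Step 2: Apply arcsin to both sides: theta = arcsin(5)

Step 2 applies arcsin to 5. However, arcsin(x) is only defined for x in [-1, 1] because sin(theta) can only produce values in that range. Since |5| > 1, arcsin(5) is undefined. There is no angle whose sine equals 5.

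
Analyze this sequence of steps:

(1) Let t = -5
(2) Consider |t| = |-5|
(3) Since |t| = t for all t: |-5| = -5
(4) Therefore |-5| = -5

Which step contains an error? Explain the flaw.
Step 3: Since |t| = t for all t: |-5| = -5

Step 3 incorrectly states that |t| = t for all t. The correct definition is |t| = t when t >= 0, and |t| = -t when t < 0. Since -5 < 0, we have |-5| = -(-5) = 5, not -5.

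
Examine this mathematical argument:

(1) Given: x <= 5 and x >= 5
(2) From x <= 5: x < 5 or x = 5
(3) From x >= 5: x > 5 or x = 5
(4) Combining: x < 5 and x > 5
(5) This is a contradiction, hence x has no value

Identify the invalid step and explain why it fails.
Step 4: Combining: x < 5 and x > 5

Step 4 incorrectly combines the conditions. From x <= 5 and x >= 5, the intersection is x = 5. The error treats the 'or' cases as 'and' requirements. The correct conclusion is that x = 5 is the unique solution, not that no solution exists.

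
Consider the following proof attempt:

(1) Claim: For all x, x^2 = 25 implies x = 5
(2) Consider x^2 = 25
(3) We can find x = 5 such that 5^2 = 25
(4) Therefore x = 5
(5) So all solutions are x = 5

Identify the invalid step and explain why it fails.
Step 4: Therefore x = 5

Step 4 incorrectly concludes that x = 5 is the only solution. The proof shows that x = 5 is A solution (existence), but does not show it is the ONLY solution (uniqueness). In fact, x = -5 is also a solution since (-5)^2 = 25. Finding one solution doesn't prove there are no others.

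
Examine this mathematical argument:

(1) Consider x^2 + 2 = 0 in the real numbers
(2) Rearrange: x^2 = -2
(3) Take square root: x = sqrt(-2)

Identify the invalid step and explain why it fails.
Step 3: Take square root: x = sqrt(-2)

Step 3 takes the square root of -2, which is negative. In the real number system, the square root of a negative number is undefined. The equation x^2 + 2 = 0 has no real solutions. Square roots of negative numbers only exist in the complex numbers.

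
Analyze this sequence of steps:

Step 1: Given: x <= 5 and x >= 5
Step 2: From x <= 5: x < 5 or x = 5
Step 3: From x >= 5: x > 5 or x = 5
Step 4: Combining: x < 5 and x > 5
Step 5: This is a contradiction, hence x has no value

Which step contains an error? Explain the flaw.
Step 4: Combining: x < 5 and x > 5

Step 4 incorrectly combines the conditions. From x <= 5 and x >= 5, the intersection is x = 5. The error treats the 'or' cases as 'and' requirements. The correct conclusion is that x = 5 is the unique solution, not that no solution exists.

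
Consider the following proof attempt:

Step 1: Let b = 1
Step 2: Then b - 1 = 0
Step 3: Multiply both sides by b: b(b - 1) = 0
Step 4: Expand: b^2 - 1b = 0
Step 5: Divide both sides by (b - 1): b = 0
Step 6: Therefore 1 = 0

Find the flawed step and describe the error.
Step 5: Divide both sides by (b - 1): b = 0

Step 5 divides both sides by (b - 1). However, since b = 1, we have (b - 1) = 0. Division by zero is undefined, making this step invalid.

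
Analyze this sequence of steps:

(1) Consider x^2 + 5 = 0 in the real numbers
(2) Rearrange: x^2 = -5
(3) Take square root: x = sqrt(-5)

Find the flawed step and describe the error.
Step 3: Take square root: x = sqrt(-5)

Step 3 takes the square root of -5, which is negative. In the real number system, the square root of a negative number is undefined. The equation x^2 + 5 = 0 has no real solutions. Square roots of negative numbers only exist in the complex numbers.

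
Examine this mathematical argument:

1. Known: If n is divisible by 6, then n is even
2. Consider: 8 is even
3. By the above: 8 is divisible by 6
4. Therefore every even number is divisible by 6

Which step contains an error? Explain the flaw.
Step 3: By the above: 8 is divisible by 6

Step 3 commits the fallacy of affirming the consequent. The known fact 'divisible by 6 → even' does NOT imply 'even → divisible by 6'. That would be the converse, which is false. For example, 8 is even but 8 ÷ 6 = 1.33, which is not an integer.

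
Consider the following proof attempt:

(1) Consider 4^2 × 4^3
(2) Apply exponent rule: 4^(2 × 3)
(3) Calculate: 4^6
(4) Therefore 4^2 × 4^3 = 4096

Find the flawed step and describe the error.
Step 2: Apply exponent rule: 4^(2 × 3)

Step 2 incorrectly states that a^b × a^c = a^(b×c). The correct rule is a^b × a^c = a^(b+c). The actual value is 4^2 × 4^3 = 4^5 = 1024, not 4^6 = 4096.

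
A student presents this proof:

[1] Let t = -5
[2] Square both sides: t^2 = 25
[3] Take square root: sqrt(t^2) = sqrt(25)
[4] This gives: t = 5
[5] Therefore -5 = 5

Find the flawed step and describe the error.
Step 4: This gives: t = 5

Step 4 incorrectly states that sqrt(t^2) = t. The correct identity is sqrt(t^2) = |t|. Since t = -5 < 0, we have sqrt(t^2) = |-5| = 5, not t = -5.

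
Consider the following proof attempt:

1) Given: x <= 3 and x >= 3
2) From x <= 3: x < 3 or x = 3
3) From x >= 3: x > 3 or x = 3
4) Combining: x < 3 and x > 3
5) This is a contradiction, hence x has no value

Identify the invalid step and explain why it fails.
Step 4: Combining: x < 3 and x > 3

Step 4 incorrectly combines the conditions. From x <= 3 and x >= 3, the intersection is x = 3. The error treats the 'or' cases as 'and' requirements. The correct conclusion is that x = 3 is the unique solution, not that no solution exists.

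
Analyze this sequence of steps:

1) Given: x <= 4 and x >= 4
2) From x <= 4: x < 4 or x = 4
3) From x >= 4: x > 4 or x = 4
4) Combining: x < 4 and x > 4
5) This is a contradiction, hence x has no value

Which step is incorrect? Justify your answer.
Step 4: Combining: x < 4 and x > 4

Step 4 incorrectly combines the conditions. From x <= 4 and x >= 4, the intersection is x = 4. The error treats the 'or' cases as 'and' requirements. The correct conclusion is that x = 4 is the unique solution, not that no solution exists.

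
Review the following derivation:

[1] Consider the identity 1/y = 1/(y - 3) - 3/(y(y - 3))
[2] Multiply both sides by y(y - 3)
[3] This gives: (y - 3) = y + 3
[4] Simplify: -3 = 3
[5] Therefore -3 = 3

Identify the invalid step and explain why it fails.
Step 3: This gives: (y - 3) = y + 3

Step 3 makes a sign error when clearing denominators. Multiplying -3/(y(y - 3)) by y(y - 3) gives -3, not +3. The correct result is (y - 3) = y - 3, which is trivially true, not (y - 3) = y + 3. (Step 1 is a valid identity: 1/(y - 3) - 3/(y(y - 3)) = (y - 3)/(y(y - 3)) = 1/y.)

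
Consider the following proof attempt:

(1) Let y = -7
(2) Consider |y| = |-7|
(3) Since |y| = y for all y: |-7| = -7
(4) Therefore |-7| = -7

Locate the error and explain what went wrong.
Step 3: Since |y| = y for all y: |-7| = -7

Step 3 incorrectly states that |y| = y for all y. The correct definition is |y| = y when y >= 0, and |y| = -y when y < 0. Since -7 < 0, we have |-7| = -(-7) = 7, not -7.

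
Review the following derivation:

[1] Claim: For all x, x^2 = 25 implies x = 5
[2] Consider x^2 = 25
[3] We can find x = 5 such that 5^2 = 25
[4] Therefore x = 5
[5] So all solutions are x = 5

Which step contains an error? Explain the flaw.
Step 4: Therefore x = 5

Step 4 incorrectly concludes that x = 5 is the only solution. The proof shows that x = 5 is A solution (existence), but does not show it is the ONLY solution (uniqueness). In fact, x = -5 is also a solution since (-5)^2 = 25. Finding one solution doesn't prove there are no others.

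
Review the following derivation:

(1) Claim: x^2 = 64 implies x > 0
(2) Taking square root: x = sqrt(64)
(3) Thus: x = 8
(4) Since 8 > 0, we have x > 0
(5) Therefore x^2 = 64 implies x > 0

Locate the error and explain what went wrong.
Step 2: Taking square root: x = sqrt(64)

Step 2 takes the square root and assumes the positive root only. The equation x^2 = 64 actually has two solutions: x = 8 and x = -8. The proof silently assumes x > 0 without justification, then uses this assumption to conclude x > 0, which is circular. The counterexample x = -8 shows the claim is false.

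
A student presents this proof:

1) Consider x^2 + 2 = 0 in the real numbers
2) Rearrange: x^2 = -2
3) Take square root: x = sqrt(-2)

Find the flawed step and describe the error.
Step 3: Take square root: x = sqrt(-2)

Step 3 takes the square root of -2, which is negative. In the real number system, the square root of a negative number is undefined. The equation x^2 + 2 = 0 has no real solutions. Square roots of negative numbers only exist in the complex numbers.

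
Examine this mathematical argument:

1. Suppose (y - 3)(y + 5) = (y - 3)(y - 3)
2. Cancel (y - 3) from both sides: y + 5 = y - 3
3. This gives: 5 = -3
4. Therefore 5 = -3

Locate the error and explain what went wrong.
Step 2: Cancel (y - 3) from both sides: y + 5 = y - 3

Step 2 cancels (y - 3) from both sides. This is only valid if (y - 3) ≠ 0, i.e., y ≠ 3. When y = 3, both sides equal zero regardless of the other factors. The correct approach requires considering y = 3 as a separate case.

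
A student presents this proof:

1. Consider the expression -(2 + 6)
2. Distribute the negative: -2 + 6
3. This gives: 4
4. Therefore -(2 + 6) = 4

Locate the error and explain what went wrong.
Step 2: Distribute the negative: -2 + 6

Step 2 incorrectly distributes the negative sign. The correct distribution is -(2 + 6) = -2 - 6 = -8. The negative must be applied to both terms, not just the first. The error treats -(2 + 6) as -2 + 6, which equals 4 instead of -8.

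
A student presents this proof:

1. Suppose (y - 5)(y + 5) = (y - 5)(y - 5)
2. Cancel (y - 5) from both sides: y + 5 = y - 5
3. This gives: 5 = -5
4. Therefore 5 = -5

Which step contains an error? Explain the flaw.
Step 2: Cancel (y - 5) from both sides: y + 5 = y - 5

Step 2 cancels (y - 5) from both sides. This is only valid if (y - 5) ≠ 0, i.e., y ≠ 5. When y = 5, both sides equal zero regardless of the other factors. The correct approach requires considering y = 5 as a separate case.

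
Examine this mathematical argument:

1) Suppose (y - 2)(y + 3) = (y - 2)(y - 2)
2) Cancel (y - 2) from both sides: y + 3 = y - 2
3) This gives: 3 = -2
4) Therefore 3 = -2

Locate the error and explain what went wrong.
Step 2: Cancel (y - 2) from both sides: y + 3 = y - 2

Step 2 cancels (y - 2) from both sides. This is only valid if (y - 2) ≠ 0, i.e., y ≠ 2. When y = 2, both sides equal zero regardless of the other factors. The correct approach requires considering y = 2 as a separate case.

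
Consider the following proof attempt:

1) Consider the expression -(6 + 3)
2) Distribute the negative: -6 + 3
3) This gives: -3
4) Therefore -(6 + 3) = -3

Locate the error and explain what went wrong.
Step 2: Distribute the negative: -6 + 3

Step 2 incorrectly distributes the negative sign. The correct distribution is -(6 + 3) = -6 - 3 = -9. The negative must be applied to both terms, not just the first. The error treats -(6 + 3) as -6 + 3, which equals -3 instead of -9.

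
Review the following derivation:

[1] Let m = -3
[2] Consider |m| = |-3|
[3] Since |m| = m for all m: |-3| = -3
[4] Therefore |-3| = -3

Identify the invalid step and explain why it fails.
Step 3: Since |m| = m for all m: |-3| = -3

Step 3 incorrectly states that |m| = m for all m. The correct definition is |m| = m when m >= 0, and |m| = -m when m < 0. Since -3 < 0, we have |-3| = -(-3) = 3, not -3.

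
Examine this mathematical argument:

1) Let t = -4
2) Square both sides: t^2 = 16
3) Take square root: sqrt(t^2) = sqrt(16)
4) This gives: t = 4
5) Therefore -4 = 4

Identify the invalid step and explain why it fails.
Step 4: This gives: t = 4

Step 4 incorrectly states that sqrt(t^2) = t. The correct identity is sqrt(t^2) = |t|. Since t = -4 < 0, we have sqrt(t^2) = |-4| = 4, not t = -4.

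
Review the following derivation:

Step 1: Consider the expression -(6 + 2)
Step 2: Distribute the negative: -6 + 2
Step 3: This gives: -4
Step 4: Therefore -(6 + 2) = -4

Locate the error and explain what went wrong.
Step 2: Distribute the negative: -6 + 2

Step 2 incorrectly distributes the negative sign. The correct distribution is -(6 + 2) = -6 - 2 = -8. The negative must be applied to both terms, not just the first. The error treats -(6 + 2) as -6 + 2, which equals -4 instead of -8.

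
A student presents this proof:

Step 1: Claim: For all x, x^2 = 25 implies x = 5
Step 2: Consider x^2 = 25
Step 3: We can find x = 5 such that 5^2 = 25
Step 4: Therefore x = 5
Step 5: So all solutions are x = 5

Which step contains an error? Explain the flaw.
Step 4: Therefore x = 5

Step 4 incorrectly concludes that x = 5 is the only solution. The proof shows that x = 5 is A solution (existence), but does not show it is the ONLY solution (uniqueness). In fact, x = -5 is also a solution since (-5)^2 = 25. Finding one solution doesn't prove there are no others.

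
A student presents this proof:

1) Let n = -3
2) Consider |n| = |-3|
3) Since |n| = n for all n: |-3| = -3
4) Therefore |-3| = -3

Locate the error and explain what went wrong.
Step 3: Since |n| = n for all n: |-3| = -3

Step 3 incorrectly states that |n| = n for all n. The correct definition is |n| = n when n >= 0, and |n| = -n when n < 0. Since -3 < 0, we have |-3| = -(-3) = 3, not -3.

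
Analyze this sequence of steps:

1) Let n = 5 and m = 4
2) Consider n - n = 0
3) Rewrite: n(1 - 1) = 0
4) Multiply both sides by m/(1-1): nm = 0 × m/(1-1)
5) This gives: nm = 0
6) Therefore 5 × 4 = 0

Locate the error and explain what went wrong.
Step 4: Multiply both sides by m/(1-1): nm = 0 × m/(1-1)

Step 4 multiplies both sides by m/(1-1). However, 1-1 = 0, so this is multiplication by m/0, which is undefined. We cannot multiply by an undefined expression.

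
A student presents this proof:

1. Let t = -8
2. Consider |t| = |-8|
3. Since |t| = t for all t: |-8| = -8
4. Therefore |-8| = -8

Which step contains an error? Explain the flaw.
Step 3: Since |t| = t for all t: |-8| = -8

Step 3 incorrectly states that |t| = t for all t. The correct definition is |t| = t when t >= 0, and |t| = -t when t < 0. Since -8 < 0, we have |-8| = -(-8) = 8, not -8.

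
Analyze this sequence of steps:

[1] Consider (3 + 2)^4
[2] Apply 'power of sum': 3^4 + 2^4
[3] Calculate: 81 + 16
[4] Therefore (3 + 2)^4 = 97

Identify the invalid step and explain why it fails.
Step 2: Apply 'power of sum': 3^4 + 2^4

Step 2 incorrectly applies a non-existent rule '(a+b)^n = a^n + b^n'. This is false in general. The correct expansion uses the binomial theorem. The actual value is (3 + 2)^4 = 5^4 = 625, not 97.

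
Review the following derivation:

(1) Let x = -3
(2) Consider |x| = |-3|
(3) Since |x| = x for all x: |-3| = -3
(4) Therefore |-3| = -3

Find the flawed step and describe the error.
Step 3: Since |x| = x for all x: |-3| = -3

Step 3 incorrectly states that |x| = x for all x. The correct definition is |x| = x when x >= 0, and |x| = -x when x < 0. Since -3 < 0, we have |-3| = -(-3) = 3, not -3.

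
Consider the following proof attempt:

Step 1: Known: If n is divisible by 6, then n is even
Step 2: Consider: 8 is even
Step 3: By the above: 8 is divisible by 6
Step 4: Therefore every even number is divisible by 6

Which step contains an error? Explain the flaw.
Step 3: By the above: 8 is divisible by 6

Step 3 commits the fallacy of affirming the consequent. The known fact 'divisible by 6 → even' does NOT imply 'even → divisible by 6'. That would be the converse, which is false. For example, 8 is even but 8 ÷ 6 = 1.33, which is not an integer.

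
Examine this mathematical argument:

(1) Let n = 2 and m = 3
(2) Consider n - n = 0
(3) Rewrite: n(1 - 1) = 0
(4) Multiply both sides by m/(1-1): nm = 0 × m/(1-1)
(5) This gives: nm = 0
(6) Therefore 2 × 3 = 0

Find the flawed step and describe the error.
Step 4: Multiply both sides by m/(1-1): nm = 0 × m/(1-1)

Step 4 multiplies both sides by m/(1-1). However, 1-1 = 0, so this is multiplication by m/0, which is undefined. We cannot multiply by an undefined expression.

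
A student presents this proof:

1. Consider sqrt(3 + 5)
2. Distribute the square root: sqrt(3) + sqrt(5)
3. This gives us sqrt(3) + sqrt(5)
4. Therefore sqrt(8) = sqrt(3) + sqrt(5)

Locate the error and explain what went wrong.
Step 2: Distribute the square root: sqrt(3) + sqrt(5)

Step 2 incorrectly 'distributes' the square root over addition. The square root function does not distribute: sqrt(a + b) ≠ sqrt(a) + sqrt(b). In fact, sqrt(3 + 5) = sqrt(8) ≈ 2.8284, while sqrt(3) + sqrt(5) ≈ 3.9681.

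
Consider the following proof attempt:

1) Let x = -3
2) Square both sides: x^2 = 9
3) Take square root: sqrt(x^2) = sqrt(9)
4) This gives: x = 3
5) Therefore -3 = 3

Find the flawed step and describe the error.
Step 4: This gives: x = 3

Step 4 incorrectly states that sqrt(x^2) = x. The correct identity is sqrt(x^2) = |x|. Since x = -3 < 0, we have sqrt(x^2) = |-3| = 3, not x = -3.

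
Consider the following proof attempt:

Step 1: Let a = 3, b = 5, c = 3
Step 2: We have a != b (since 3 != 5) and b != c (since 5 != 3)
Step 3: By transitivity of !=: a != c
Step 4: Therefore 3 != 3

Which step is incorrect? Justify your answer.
Step 3: By transitivity of !=: a != c

Step 3 incorrectly applies transitivity to the '!=' relation. Transitivity states: if a R b and b R c, then a R c. However, '!=' is not transitive. Counterexample: 3 != 5 and 5 != 3, but 3 = 3 (both equal 3). Transitivity holds for relations like <, <=, =, but not for !=.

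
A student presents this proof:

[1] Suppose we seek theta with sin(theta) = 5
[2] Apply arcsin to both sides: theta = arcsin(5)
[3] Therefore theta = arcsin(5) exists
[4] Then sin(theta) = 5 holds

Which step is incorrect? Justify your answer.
Step 2: Apply arcsin to both sides: theta = arcsin(5)

Step 2 applies arcsin to 5. However, arcsin(x) is only defined for x in [-1, 1] because sin(theta) can only produce values in that range. Since |5| > 1, arcsin(5) is undefined. There is no angle whose sine equals 5.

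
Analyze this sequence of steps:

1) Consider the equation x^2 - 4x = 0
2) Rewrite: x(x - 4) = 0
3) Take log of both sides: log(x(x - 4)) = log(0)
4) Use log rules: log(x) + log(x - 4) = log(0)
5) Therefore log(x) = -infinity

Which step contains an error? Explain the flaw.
Step 3: Take log of both sides: log(x(x - 4)) = log(0)

Step 3 takes the logarithm of both sides, resulting in log(0) on the right side. The logarithm is only defined for positive numbers; log(0) is undefined (approaches negative infinity). This operation is invalid.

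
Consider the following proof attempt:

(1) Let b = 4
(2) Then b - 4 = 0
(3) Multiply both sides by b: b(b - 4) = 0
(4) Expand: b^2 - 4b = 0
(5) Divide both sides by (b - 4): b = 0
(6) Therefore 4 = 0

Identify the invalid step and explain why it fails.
Step 5: Divide both sides by (b - 4): b = 0

Step 5 divides both sides by (b - 4). However, since b = 4, we have (b - 4) = 0. Division by zero is undefined, making this step invalid.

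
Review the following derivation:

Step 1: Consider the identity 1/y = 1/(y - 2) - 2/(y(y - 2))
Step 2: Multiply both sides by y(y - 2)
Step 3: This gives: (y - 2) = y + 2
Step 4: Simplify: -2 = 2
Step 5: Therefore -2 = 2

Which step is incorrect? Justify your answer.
Step 3: This gives: (y - 2) = y + 2

Step 3 makes a sign error when clearing denominators. Multiplying -2/(y(y - 2)) by y(y - 2) gives -2, not +2. The correct result is (y - 2) = y - 2, which is trivially true, not (y - 2) = y + 2. (Step 1 is a valid identity: 1/(y - 2) - 2/(y(y - 2)) = (y - 2)/(y(y - 2)) = 1/y.)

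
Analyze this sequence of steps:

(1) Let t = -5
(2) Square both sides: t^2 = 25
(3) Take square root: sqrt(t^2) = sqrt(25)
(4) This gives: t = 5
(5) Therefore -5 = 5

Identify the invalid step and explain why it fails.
Step 4: This gives: t = 5

Step 4 incorrectly states that sqrt(t^2) = t. The correct identity is sqrt(t^2) = |t|. Since t = -5 < 0, we have sqrt(t^2) = |-5| = 5, not t = -5.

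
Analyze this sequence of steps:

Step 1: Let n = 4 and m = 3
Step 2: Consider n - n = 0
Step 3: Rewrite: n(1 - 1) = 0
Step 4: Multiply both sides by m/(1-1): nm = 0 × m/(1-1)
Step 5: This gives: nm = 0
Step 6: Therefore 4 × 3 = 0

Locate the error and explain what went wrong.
Step 4: Multiply both sides by m/(1-1): nm = 0 × m/(1-1)

Step 4 multiplies both sides by m/(1-1). However, 1-1 = 0, so this is multiplication by m/0, which is undefined. We cannot multiply by an undefined expression.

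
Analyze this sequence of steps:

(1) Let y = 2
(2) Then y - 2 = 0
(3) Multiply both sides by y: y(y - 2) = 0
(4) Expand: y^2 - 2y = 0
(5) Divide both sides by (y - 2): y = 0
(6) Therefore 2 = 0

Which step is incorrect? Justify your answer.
Step 5: Divide both sides by (y - 2): y = 0

Step 5 divides both sides by (y - 2). However, since y = 2, we have (y - 2) = 0. Division by zero is undefined, making this step invalid.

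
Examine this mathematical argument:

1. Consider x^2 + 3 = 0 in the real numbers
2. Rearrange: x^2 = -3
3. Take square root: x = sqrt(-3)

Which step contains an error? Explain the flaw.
Step 3: Take square root: x = sqrt(-3)

Step 3 takes the square root of -3, which is negative. In the real number system, the square root of a negative number is undefined. The equation x^2 + 3 = 0 has no real solutions. Square roots of negative numbers only exist in the complex numbers.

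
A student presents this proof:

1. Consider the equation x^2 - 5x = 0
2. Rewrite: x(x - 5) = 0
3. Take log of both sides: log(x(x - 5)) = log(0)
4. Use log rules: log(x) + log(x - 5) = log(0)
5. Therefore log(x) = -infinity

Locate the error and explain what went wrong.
Step 3: Take log of both sides: log(x(x - 5)) = log(0)

Step 3 takes the logarithm of both sides, resulting in log(0) on the right side. The logarithm is only defined for positive numbers; log(0) is undefined (approaches negative infinity). This operation is invalid.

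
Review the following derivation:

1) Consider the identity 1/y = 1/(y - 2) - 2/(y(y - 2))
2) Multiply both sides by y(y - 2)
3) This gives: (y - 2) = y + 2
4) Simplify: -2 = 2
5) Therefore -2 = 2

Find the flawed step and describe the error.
Step 3: This gives: (y - 2) = y + 2

Step 3 makes a sign error when clearing denominators. Multiplying -2/(y(y - 2)) by y(y - 2) gives -2, not +2. The correct result is (y - 2) = y - 2, which is trivially true, not (y - 2) = y + 2. (Step 1 is a valid identity: 1/(y - 2) - 2/(y(y - 2)) = (y - 2)/(y(y - 2)) = 1/y.)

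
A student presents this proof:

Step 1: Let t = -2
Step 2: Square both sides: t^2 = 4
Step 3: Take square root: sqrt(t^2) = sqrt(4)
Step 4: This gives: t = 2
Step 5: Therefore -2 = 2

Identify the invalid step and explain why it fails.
Step 4: This gives: t = 2

Step 4 incorrectly states that sqrt(t^2) = t. The correct identity is sqrt(t^2) = |t|. Since t = -2 < 0, we have sqrt(t^2) = |-2| = 2, not t = -2.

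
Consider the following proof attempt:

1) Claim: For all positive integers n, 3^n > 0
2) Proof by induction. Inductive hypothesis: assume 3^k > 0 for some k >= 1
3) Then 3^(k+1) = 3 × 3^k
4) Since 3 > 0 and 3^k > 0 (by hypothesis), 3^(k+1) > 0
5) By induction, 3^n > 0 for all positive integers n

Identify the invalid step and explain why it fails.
Step 5: By induction, 3^n > 0 for all positive integers n

Step 5 concludes the proof by induction, but no base case was ever established. A valid induction proof requires: (1) a base case proving 3^1 > 0, and (2) an inductive step showing IF 3^k > 0 THEN 3^(k+1) > 0. Steps 2-4 correctly establish the inductive step, but without the base case the conclusion in step 5 does not follow.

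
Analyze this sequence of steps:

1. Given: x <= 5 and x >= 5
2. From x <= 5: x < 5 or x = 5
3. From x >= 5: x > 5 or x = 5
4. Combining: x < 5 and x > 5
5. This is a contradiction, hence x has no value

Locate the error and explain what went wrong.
Step 4: Combining: x < 5 and x > 5

Step 4 incorrectly combines the conditions. From x <= 5 and x >= 5, the intersection is x = 5. The error treats the 'or' cases as 'and' requirements. The correct conclusion is that x = 5 is the unique solution, not that no solution exists.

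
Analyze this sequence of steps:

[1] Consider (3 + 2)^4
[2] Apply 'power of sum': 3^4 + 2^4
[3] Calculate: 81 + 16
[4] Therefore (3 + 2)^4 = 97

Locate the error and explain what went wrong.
Step 2: Apply 'power of sum': 3^4 + 2^4

Step 2 incorrectly applies a non-existent rule '(a+b)^n = a^n + b^n'. This is false in general. The correct expansion uses the binomial theorem. The actual value is (3 + 2)^4 = 5^4 = 625, not 97.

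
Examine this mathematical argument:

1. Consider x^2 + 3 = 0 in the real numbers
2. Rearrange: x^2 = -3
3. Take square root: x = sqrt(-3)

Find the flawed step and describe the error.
Step 3: Take square root: x = sqrt(-3)

Step 3 takes the square root of -3, which is negative. In the real number system, the square root of a negative number is undefined. The equation x^2 + 3 = 0 has no real solutions. Square roots of negative numbers only exist in the complex numbers.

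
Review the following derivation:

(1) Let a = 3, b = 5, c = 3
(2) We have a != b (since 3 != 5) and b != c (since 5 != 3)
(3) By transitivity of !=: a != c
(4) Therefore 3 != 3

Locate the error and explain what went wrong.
Step 3: By transitivity of !=: a != c

Step 3 incorrectly applies transitivity to the '!=' relation. Transitivity states: if a R b and b R c, then a R c. However, '!=' is not transitive. Counterexample: 3 != 5 and 5 != 3, but 3 = 3 (both equal 3). Transitivity holds for relations like <, <=, =, but not for !=.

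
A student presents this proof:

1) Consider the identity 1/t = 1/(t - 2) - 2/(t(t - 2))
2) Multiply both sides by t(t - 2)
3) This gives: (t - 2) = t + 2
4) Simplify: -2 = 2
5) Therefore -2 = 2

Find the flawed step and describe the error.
Step 3: This gives: (t - 2) = t + 2

Step 3 makes a sign error when clearing denominators. Multiplying -2/(t(t - 2)) by t(t - 2) gives -2, not +2. The correct result is (t - 2) = t - 2, which is trivially true, not (t - 2) = t + 2. (Step 1 is a valid identity: 1/(t - 2) - 2/(t(t - 2)) = (t - 2)/(t(t - 2)) = 1/t.)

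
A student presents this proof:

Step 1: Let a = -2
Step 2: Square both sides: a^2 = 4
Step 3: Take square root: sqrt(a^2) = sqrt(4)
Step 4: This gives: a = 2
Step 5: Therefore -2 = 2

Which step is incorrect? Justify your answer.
Step 4: This gives: a = 2

Step 4 incorrectly states that sqrt(a^2) = a. The correct identity is sqrt(a^2) = |a|. Since a = -2 < 0, we have sqrt(a^2) = |-2| = 2, not a = -2.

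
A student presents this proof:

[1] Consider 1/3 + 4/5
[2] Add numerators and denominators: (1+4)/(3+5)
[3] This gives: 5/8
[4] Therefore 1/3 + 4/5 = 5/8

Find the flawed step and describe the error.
Step 2: Add numerators and denominators: (1+4)/(3+5)

Step 2 incorrectly adds fractions by separately adding numerators and denominators. This is wrong. The correct method requires a common denominator: 1/3 + 4/5 = (1×5 + 4×3)/(3×5) = 17/15 = 17/15. The method used gives 5/8, which is different.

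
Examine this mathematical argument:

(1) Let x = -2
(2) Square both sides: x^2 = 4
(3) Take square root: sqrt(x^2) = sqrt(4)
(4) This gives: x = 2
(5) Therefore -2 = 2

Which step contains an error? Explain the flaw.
Step 4: This gives: x = 2

Step 4 incorrectly states that sqrt(x^2) = x. The correct identity is sqrt(x^2) = |x|. Since x = -2 < 0, we have sqrt(x^2) = |-2| = 2, not x = -2.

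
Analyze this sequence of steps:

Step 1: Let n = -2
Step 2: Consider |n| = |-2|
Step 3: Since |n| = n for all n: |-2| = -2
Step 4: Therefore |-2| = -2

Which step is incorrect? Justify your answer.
Step 3: Since |n| = n for all n: |-2| = -2

Step 3 incorrectly states that |n| = n for all n. The correct definition is |n| = n when n >= 0, and |n| = -n when n < 0. Since -2 < 0, we have |-2| = -(-2) = 2, not -2.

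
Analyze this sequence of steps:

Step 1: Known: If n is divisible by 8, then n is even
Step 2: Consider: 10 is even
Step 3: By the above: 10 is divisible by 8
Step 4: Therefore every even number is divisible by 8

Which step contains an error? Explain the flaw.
Step 3: By the above: 10 is divisible by 8

Step 3 commits the fallacy of affirming the consequent. The known fact 'divisible by 8 → even' does NOT imply 'even → divisible by 8'. That would be the converse, which is false. For example, 10 is even but 10 ÷ 8 = 1.25, which is not an integer.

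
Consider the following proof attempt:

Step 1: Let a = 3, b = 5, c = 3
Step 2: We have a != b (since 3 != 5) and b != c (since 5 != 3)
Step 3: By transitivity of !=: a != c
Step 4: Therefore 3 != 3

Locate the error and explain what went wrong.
Step 3: By transitivity of !=: a != c

Step 3 incorrectly applies transitivity to the '!=' relation. Transitivity states: if a R b and b R c, then a R c. However, '!=' is not transitive. Counterexample: 3 != 5 and 5 != 3, but 3 = 3 (both equal 3). Transitivity holds for relations like <, <=, =, but not for !=.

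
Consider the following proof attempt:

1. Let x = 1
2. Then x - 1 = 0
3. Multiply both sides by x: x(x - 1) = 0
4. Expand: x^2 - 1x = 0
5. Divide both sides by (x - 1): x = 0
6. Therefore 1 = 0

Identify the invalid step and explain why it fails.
Step 5: Divide both sides by (x - 1): x = 0

Step 5 divides both sides by (x - 1). However, since x = 1, we have (x - 1) = 0. Division by zero is undefined, making this step invalid.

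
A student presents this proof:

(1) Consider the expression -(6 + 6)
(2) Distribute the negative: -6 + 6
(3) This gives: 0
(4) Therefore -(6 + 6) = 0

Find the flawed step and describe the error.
Step 2: Distribute the negative: -6 + 6

Step 2 incorrectly distributes the negative sign. The correct distribution is -(6 + 6) = -6 - 6 = -12. The negative must be applied to both terms, not just the first. The error treats -(6 + 6) as -6 + 6, which equals 0 instead of -12.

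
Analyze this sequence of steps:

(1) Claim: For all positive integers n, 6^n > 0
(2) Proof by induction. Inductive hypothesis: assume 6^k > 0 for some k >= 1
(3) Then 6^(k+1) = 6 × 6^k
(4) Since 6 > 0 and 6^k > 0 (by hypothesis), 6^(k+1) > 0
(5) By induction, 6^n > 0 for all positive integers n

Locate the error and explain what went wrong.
Step 5: By induction, 6^n > 0 for all positive integers n

Step 5 concludes the proof by induction, but no base case was ever established. A valid induction proof requires: (1) a base case proving 6^1 > 0, and (2) an inductive step showing IF 6^k > 0 THEN 6^(k+1) > 0. Steps 2-4 correctly establish the inductive step, but without the base case the conclusion in step 5 does not follow.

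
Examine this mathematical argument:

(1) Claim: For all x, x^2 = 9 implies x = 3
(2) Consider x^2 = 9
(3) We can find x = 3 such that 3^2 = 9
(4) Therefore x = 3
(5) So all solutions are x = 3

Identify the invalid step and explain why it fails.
Step 4: Therefore x = 3

Step 4 incorrectly concludes that x = 3 is the only solution. The proof shows that x = 3 is A solution (existence), but does not show it is the ONLY solution (uniqueness). In fact, x = -3 is also a solution since (-3)^2 = 9. Finding one solution doesn't prove there are no others.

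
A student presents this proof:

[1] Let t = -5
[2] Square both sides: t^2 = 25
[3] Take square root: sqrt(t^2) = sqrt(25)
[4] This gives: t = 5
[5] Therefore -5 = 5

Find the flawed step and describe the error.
Step 4: This gives: t = 5

Step 4 incorrectly states that sqrt(t^2) = t. The correct identity is sqrt(t^2) = |t|. Since t = -5 < 0, we have sqrt(t^2) = |-5| = 5, not t = -5.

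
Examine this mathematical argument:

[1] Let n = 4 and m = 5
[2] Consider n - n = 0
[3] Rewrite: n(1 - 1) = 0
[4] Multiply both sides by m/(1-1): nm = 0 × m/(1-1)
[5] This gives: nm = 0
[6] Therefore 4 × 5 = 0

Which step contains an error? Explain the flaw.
Step 4: Multiply both sides by m/(1-1): nm = 0 × m/(1-1)

Step 4 multiplies both sides by m/(1-1). However, 1-1 = 0, so this is multiplication by m/0, which is undefined. We cannot multiply by an undefined expression.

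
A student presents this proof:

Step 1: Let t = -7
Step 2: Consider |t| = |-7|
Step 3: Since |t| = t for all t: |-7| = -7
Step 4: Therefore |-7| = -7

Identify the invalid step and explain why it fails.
Step 3: Since |t| = t for all t: |-7| = -7

Step 3 incorrectly states that |t| = t for all t. The correct definition is |t| = t when t >= 0, and |t| = -t when t < 0. Since -7 < 0, we have |-7| = -(-7) = 7, not -7.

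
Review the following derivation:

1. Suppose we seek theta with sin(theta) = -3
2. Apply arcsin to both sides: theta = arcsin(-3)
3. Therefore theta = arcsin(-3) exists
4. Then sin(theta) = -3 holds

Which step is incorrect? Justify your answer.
Step 2: Apply arcsin to both sides: theta = arcsin(-3)

Step 2 applies arcsin to -3. However, arcsin(x) is only defined for x in [-1, 1] because sin(theta) can only produce values in that range. Since |-3| > 1, arcsin(-3) is undefined. There is no angle whose sine equals -3.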